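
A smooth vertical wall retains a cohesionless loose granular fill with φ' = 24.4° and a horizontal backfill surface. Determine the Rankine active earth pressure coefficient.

K_a = tan²(45° − φ/2) = tan²(32.80°) = 0.4153.

0.415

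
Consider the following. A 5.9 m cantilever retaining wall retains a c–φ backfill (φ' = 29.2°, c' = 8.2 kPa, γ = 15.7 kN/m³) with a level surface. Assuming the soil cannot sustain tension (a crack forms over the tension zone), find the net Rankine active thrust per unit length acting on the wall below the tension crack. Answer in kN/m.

K_a = 0.3442; √K_a = 0.5867.
Tension-crack depth z_c = 2c/(γ√K_a) = 2×8.2/(15.7×0.5867) = 1.780 m.
σ_a at base = K_a γ H − 2c√K_a = 0.3442×15.7×5.9 − 2×8.2×0.5867 = 22.26 kPa.
P_a = ½ × 22.26 × (H − z_c) = 0.5×22.26×4.120 = 45.86 kN/m.

45.9 kN/m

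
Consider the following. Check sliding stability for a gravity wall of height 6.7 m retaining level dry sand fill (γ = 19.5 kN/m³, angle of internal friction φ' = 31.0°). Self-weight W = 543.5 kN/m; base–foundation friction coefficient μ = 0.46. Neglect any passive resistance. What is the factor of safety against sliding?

K_a = tan²(45° − 31.0°/2) = 0.3201.
P_a = ½K_aγH² = 0.5×0.3201×19.5×6.7² = 140.1 kN/m, acting at H/3 = 2.233 m above the base.
FS_sliding = μW / P_a = 0.46×543.5 / 140.1 = 1.785.

1.78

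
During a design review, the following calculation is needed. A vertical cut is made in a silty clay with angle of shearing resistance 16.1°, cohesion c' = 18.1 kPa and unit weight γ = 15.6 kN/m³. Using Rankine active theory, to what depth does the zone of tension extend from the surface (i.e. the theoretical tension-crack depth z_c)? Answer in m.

K_a = tan²(45° − 16.1°/2) = 0.5658; √K_a = 0.7522.
The active pressure is zero where K_a γ z = 2c√K_a, so z_c = 2c/(γ√K_a) = 2×18.1/(15.6×0.7522) = 3.085 m.

3.09 m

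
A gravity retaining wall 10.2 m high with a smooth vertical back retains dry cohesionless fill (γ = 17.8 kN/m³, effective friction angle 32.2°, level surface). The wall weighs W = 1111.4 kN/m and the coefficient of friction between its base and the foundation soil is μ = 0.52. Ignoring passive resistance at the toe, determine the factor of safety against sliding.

K_a = tan²(45° − 32.2°/2) = 0.3047.
P_a = ½K_aγH² = 0.5×0.3047×17.8×10.2² = 282.2 kN/m, acting at H/3 = 3.400 m above the base.
FS_sliding = μW / P_a = 0.52×1111.4 / 282.2 = 2.048.

2.05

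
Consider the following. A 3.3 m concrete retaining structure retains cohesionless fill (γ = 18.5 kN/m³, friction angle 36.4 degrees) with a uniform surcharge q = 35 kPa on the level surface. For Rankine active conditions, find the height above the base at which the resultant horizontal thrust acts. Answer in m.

1.39 m

K_a = 0.2552.
Triangular part P₁ = ½K_aγH² = 25.70 at H/3 = 1.100 m; rectangular part P₂ = K_a q H = 29.47 at H/2 = 1.650 m.
ȳ = (P₁·1.100 + P₂·1.650)/(P₁+P₂) = 1.394 m.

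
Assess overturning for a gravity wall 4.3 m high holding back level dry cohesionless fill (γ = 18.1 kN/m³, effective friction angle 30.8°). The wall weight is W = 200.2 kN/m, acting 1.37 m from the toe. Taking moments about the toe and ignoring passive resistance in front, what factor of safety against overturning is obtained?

K_a = tan²(45° − 30.8°/2) = 0.3227.
P_a = ½K_aγH² = 0.5×0.3227×18.1×4.3² = 54.00 kN/m, acting at H/3 = 1.433 m above the base.
Overturning moment M_o = P_a × H/3 = 54.00 × 1.433 = 77.40.
Resisting moment M_r = W × 1.37 = 200.2 × 1.37 = 274.3.
FS_overturning = M_r/M_o = 274.3/77.40 = 3.544.

3.54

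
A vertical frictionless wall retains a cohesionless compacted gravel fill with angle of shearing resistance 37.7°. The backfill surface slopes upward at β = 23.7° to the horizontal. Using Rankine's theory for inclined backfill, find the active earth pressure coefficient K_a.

0.303

K_a = cos β · (cos β − √(cos²β − cos²φ)) / (cos β + √(cos²β − cos²φ)).
cos β = 0.9157, cos φ = 0.7912, √(cos²β − cos²φ) = 0.4609.
K_a = 0.9157 × (0.9157 − 0.4609)/(0.9157 + 0.4609) = 0.3025.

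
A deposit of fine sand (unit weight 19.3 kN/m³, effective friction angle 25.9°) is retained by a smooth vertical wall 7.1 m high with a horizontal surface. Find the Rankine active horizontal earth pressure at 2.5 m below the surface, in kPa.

18.9 kPa

K_a = (1 − sin φ)/(1 + sin φ) = 0.3920.
σ_h = K_a γ z = 0.3920 × 19.3 × 2.5 = 18.91 kPa.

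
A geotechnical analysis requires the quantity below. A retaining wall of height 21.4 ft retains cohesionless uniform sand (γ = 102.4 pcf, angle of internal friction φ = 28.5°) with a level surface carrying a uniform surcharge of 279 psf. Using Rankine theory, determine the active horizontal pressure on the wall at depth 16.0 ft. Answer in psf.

K_a = (1 − sin φ)/(1 + sin φ) = 0.3540.
σ_v = γz + q = 102.4 × 16.0 + 279 = 1917 psf.
σ_h = K_a σ_v = 0.3540 × 1917 = 678.7 psf.

679 psf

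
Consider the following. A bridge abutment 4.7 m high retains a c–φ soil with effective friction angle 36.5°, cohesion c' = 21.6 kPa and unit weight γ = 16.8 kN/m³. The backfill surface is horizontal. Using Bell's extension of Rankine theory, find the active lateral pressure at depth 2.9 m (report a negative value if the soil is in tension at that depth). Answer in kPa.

K_a = (1 − sin φ)/(1 + sin φ) = 0.2541.
σ_a = K_a γ z − 2c√K_a = 0.2541×16.8×2.9 − 2×21.6×0.5040 = -9.397 kPa.

-9.40 kPa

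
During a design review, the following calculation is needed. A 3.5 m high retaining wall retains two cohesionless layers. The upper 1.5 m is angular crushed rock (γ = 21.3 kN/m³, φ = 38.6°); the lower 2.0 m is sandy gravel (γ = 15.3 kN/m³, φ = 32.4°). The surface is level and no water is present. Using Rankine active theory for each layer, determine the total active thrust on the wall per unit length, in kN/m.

34.1 kN/m

K_a1 = tan²(45°−38.6°/2) = 0.2316; K_a2 = tan²(45°−32.4°/2) = 0.3022.
Layer 1: σ at base = K_a1 γ₁ h₁ = 7.400 kPa; P₁ = ½×7.400×1.5 = 5.550.
Layer 2: σ_v at top = γ₁h₁ = 31.95; σ_h top = K_a2×31.95 = 9.656; σ_h base = K_a2×(31.95+15.3×2.0) = 18.90.
P₂ = ½(9.656+18.90)×2.0 = 28.56. Total P_a = 5.550+28.56 = 34.11 kN/m.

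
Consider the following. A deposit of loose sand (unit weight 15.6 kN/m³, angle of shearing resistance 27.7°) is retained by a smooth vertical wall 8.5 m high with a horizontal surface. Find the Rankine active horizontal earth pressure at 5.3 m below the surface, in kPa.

K_a = (1 − sin φ)/(1 + sin φ) = 0.3653.
σ_h = K_a γ z = 0.3653 × 15.6 × 5.3 = 30.21 kPa.

30.2 kPa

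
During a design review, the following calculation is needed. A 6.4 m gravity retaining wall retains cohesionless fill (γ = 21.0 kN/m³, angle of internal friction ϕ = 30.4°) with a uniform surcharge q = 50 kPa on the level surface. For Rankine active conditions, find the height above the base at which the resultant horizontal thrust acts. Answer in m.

2.59 m

K_a = 0.3280.
Triangular part P₁ = ½K_aγH² = 141.1 at H/3 = 2.133 m; rectangular part P₂ = K_a q H = 105.0 at H/2 = 3.200 m.
ȳ = (P₁·2.133 + P₂·3.200)/(P₁+P₂) = 2.588 m.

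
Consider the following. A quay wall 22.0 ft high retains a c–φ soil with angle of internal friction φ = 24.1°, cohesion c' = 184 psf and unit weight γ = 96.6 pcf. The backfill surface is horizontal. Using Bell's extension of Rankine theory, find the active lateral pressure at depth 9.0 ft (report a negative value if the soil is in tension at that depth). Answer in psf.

127 psf

K_a = (1 − sin φ)/(1 + sin φ) = 0.4201.
σ_a = K_a γ z − 2c√K_a = 0.4201×96.6×9.0 − 2×184×0.6482 = 126.7 psf.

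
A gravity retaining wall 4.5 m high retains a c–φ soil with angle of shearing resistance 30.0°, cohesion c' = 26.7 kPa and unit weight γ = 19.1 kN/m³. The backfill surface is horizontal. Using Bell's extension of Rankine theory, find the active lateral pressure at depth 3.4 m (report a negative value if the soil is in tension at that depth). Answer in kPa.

-9.18 kPa

K_a = (1 − sin φ)/(1 + sin φ) = 0.3333.
σ_a = K_a γ z − 2c√K_a = 0.3333×19.1×3.4 − 2×26.7×0.5774 = -9.184 kPa.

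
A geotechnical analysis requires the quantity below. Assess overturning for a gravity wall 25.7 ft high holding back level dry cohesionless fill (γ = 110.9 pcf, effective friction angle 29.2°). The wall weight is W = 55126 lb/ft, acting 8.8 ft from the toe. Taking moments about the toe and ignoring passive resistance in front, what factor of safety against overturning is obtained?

4.49

K_a = tan²(45° − 29.2°/2) = 0.3442.
P_a = ½K_aγH² = 0.5×0.3442×110.9×25.7² = 12610 lb/ft, acting at H/3 = 8.567 ft above the base.
Overturning moment M_o = P_a × H/3 = 12610 × 8.567 = 108000.
Resisting moment M_r = W × 8.8 = 55126 × 8.8 = 485100.
FS_overturning = M_r/M_o = 485100/108000 = 4.492.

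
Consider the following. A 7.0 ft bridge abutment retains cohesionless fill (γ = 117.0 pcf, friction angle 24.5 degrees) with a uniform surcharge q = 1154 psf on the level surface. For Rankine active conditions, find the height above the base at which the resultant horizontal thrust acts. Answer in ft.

K_a = 0.4137.
Triangular part P₁ = ½K_aγH² = 1186 at H/3 = 2.333 ft; rectangular part P₂ = K_a q H = 3342 at H/2 = 3.500 ft.
ȳ = (P₁·2.333 + P₂·3.500)/(P₁+P₂) = 3.194 ft.

3.19 ft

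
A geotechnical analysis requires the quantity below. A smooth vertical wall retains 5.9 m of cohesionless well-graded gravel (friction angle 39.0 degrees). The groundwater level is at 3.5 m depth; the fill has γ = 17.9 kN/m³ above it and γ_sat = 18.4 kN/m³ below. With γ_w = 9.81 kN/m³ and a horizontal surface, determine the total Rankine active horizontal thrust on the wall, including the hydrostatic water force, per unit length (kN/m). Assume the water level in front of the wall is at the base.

93.0 kN/m

K_a = tan²(45° − φ/2) = 0.2275.
γ' = 18.4 − 9.81 = 8.590 kN/m³. Depth below WT = 2.4 m.
σ'_h at WT = K_a γ d_w = 14.25 kPa; at base = 14.25 + K_a γ' × 2.4 = 18.94 kPa.
P₁ (0–3.5 m) = ½×14.25×3.5 = 24.94. P₂ (3.5–5.9 m) = ½(14.25+18.94)×2.4 = 39.84.
P_w = ½ γ_w h₂² = 0.5×9.81×2.4² = 28.25. Total = 24.94+39.84+28.25 = 93.03 kN/m.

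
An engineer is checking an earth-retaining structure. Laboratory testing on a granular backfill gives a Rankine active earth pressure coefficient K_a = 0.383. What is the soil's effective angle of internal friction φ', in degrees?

K_a = tan²(45° − φ/2) ⇒ 45° − φ/2 = arctan(√0.383) = 31.75°.
φ = 2(45° − 31.75°) = 26.50°.

26.5°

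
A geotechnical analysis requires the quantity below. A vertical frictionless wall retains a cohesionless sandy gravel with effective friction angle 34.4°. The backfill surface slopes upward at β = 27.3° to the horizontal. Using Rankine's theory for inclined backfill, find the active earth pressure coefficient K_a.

0.407

K_a = cos β · (cos β − √(cos²β − cos²φ)) / (cos β + √(cos²β − cos²φ)).
cos β = 0.8886, cos φ = 0.8251, √(cos²β − cos²φ) = 0.3299.
K_a = 0.8886 × (0.8886 − 0.3299)/(0.8886 + 0.3299) = 0.4075.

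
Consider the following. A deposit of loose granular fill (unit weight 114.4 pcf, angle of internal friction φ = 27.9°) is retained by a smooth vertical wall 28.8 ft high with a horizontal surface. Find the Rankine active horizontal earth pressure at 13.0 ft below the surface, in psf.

K_a = (1 − sin φ)/(1 + sin φ) = 0.3625.
σ_h = K_a γ z = 0.3625 × 114.4 × 13.0 = 539.1 psf.

539 psf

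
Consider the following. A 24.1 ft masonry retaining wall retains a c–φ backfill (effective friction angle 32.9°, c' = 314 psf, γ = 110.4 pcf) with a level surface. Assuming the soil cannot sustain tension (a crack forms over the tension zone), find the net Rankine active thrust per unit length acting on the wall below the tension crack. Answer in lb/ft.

3040 lb/ft

K_a = 0.2960; √K_a = 0.5441.
Tension-crack depth z_c = 2c/(γ√K_a) = 2×314/(110.4×0.5441) = 10.45 ft.
σ_a at base = K_a γ H − 2c√K_a = 0.2960×110.4×24.1 − 2×314×0.5441 = 445.9 psf.
P_a = ½ × 445.9 × (H − z_c) = 0.5×445.9×13.65 = 3042 lb/ft.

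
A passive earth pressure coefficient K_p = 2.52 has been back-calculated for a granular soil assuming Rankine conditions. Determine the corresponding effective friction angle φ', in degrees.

K_p = (1+sin φ)/(1−sin φ) ⇒ sin φ = (K_p − 1)/(K_p + 1) = 0.4318.
φ = arcsin(0.4318) = 25.58°.

25.6°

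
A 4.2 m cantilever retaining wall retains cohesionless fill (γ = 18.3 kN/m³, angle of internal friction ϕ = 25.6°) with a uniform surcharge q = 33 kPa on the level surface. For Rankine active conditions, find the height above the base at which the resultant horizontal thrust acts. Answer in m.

1.72 m

K_a = 0.3966.
Triangular part P₁ = ½K_aγH² = 64.01 at H/3 = 1.400 m; rectangular part P₂ = K_a q H = 54.96 at H/2 = 2.100 m.
ȳ = (P₁·1.400 + P₂·2.100)/(P₁+P₂) = 1.723 m.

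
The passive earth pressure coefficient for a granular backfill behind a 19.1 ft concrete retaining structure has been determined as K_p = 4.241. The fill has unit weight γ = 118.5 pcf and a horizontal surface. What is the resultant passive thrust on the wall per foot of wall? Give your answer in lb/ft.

91700 lb/ft

P = ½ K_p γ H² = 0.5 × 4.241 × 118.5 × 19.1² = 91670 lb/ft.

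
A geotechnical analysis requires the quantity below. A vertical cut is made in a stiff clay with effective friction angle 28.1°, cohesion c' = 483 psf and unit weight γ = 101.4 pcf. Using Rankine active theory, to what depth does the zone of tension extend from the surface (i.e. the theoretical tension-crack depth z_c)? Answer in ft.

K_a = tan²(45° − 28.1°/2) = 0.3596; √K_a = 0.5997.
The active pressure is zero where K_a γ z = 2c√K_a, so z_c = 2c/(γ√K_a) = 2×483/(101.4×0.5997) = 15.89 ft.

15.9 ft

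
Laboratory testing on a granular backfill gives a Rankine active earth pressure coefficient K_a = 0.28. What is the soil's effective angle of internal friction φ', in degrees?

34.2°

K_a = tan²(45° − φ/2) ⇒ 45° − φ/2 = arctan(√0.28) = 27.89°.
φ = 2(45° − 27.89°) = 34.23°.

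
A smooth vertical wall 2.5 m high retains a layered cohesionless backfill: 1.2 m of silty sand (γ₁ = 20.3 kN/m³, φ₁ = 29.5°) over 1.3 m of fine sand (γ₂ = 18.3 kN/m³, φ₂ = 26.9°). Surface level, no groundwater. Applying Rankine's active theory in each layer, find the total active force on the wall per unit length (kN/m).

K_a1 = tan²(45°−29.5°/2) = 0.3401; K_a2 = tan²(45°−26.9°/2) = 0.3770.
Layer 1: σ at base = K_a1 γ₁ h₁ = 8.285 kPa; P₁ = ½×8.285×1.2 = 4.971.
Layer 2: σ_v at top = γ₁h₁ = 24.36; σ_h top = K_a2×24.36 = 9.184; σ_h base = K_a2×(24.36+18.3×1.3) = 18.15.
P₂ = ½(9.184+18.15)×1.3 = 17.77. Total P_a = 4.971+17.77 = 22.74 kN/m.

22.7 kN/m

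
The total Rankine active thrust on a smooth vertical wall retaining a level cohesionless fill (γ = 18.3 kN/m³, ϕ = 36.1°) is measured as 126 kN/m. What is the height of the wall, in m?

K_a = 0.2585. P_a = ½ K_a γ H² ⇒ H = √(2P_a/(K_a γ)).
H = √(2×126/(0.2585×18.3)) = 7.299 m.

7.30 m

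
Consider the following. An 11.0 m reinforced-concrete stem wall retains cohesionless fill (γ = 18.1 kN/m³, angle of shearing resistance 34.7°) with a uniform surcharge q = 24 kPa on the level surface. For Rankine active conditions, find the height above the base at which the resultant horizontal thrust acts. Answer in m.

4.02 m

K_a = 0.2745.
Triangular part P₁ = ½K_aγH² = 300.6 at H/3 = 3.667 m; rectangular part P₂ = K_a q H = 72.46 at H/2 = 5.500 m.
ȳ = (P₁·3.667 + P₂·5.500)/(P₁+P₂) = 4.023 m.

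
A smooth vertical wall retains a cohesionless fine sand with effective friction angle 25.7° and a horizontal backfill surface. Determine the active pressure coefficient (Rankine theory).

K_a = tan²(45° − φ/2) = tan²(32.15°) = 0.3950.

0.395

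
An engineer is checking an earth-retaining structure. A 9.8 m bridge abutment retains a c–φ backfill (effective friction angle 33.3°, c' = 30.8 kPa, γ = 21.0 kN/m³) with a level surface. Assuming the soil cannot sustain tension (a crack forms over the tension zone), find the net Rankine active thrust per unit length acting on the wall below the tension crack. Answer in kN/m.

K_a = 0.2911; √K_a = 0.5396.
Tension-crack depth z_c = 2c/(γ√K_a) = 2×30.8/(21.0×0.5396) = 5.436 m.
σ_a at base = K_a γ H − 2c√K_a = 0.2911×21.0×9.8 − 2×30.8×0.5396 = 26.68 kPa.
P_a = ½ × 26.68 × (H − z_c) = 0.5×26.68×4.364 = 58.21 kN/m.

58.2 kN/m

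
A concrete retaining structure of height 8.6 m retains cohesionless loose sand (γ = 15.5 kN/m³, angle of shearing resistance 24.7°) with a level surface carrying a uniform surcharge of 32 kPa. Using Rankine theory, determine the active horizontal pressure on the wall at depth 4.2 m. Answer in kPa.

K_a = (1 − sin φ)/(1 + sin φ) = 0.4106.
σ_v = γz + q = 15.5 × 4.2 + 32 = 97.10 kPa.
σ_h = K_a σ_v = 0.4106 × 97.10 = 39.87 kPa.

39.9 kPa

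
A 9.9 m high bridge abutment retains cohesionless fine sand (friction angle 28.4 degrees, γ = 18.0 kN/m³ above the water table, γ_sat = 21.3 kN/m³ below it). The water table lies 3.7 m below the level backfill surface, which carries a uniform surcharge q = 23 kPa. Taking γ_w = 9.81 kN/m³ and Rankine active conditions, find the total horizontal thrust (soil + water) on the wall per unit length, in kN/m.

K_a = tan²(45° − φ/2) = 0.3554.
γ' = 21.3 − 9.81 = 11.49 kN/m³. h₂ = H − d_w = 6.2 m.
σ'_h: at surface K_a·q = 8.173; at WT K_a(q+γd_w) = 31.84; at base K_a(q+γd_w+γ'h₂) = 57.16 kPa.
P₁ = ½(8.173+31.84)×3.7 = 74.02; P₂ = ½(31.84+57.16)×6.2 = 275.9; P_w = ½γ_w h₂² = 188.5.
Total = 74.02+275.9+188.5 = 538.5 kN/m.

538 kN/m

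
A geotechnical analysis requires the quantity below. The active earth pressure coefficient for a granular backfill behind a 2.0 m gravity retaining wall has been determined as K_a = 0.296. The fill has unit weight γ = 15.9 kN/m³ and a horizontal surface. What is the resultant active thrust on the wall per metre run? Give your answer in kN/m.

9.41 kN/m

P = ½ K_a γ H² = 0.5 × 0.296 × 15.9 × 2.0² = 9.413 kN/m.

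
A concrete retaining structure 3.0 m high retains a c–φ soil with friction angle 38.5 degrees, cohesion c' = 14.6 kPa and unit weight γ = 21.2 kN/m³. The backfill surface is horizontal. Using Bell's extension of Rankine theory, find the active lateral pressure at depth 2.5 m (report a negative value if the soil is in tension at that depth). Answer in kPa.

-1.75 kPa

K_a = (1 − sin φ)/(1 + sin φ) = 0.2327.
σ_a = K_a γ z − 2c√K_a = 0.2327×21.2×2.5 − 2×14.6×0.4823 = -1.754 kPa.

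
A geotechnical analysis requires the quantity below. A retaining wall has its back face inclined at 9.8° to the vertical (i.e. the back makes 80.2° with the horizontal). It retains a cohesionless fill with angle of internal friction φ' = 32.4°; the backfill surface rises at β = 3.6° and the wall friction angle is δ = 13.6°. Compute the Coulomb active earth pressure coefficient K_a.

K_a = sin²(α+φ) / [sin²α · sin(α−δ) · (1 + √{sin(φ+δ)sin(φ−β) / (sin(α−δ)sin(α+β))})²].
With α = 80.2°, φ = 32.4°, δ = 13.6°, β = 3.6°: K_a = 0.3661.

0.366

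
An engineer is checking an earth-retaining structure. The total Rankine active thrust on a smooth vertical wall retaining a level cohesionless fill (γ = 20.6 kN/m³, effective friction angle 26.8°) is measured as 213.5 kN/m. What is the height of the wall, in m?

K_a = 0.3785. P_a = ½ K_a γ H² ⇒ H = √(2P_a/(K_a γ)).
H = √(2×213.5/(0.3785×20.6)) = 7.401 m.

7.40 m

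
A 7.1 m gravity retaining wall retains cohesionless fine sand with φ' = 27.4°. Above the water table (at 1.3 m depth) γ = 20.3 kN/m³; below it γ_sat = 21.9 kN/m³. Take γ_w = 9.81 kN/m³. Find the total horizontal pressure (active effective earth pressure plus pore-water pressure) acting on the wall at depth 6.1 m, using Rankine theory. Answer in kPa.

K_a = (1 − sin φ)/(1 + sin φ) = 0.3697.
γ' = 21.9 − 9.81 = 12.09 kN/m³.
Effective vertical stress at 6.1 m: σ'_v = 20.3×1.3 + 12.09×4.80 = 84.42 kPa.
σ'_h = K_a σ'_v = 0.3697 × 84.42 = 31.21 kPa; u = γ_w × 4.80 = 47.09 kPa.
Total σ_h = 31.21 + 47.09 = 78.30 kPa.

78.3 kPa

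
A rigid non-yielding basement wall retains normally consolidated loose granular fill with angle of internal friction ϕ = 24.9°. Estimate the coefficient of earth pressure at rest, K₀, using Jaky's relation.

K₀ = 1 − sin φ' = 1 − sin 24.9° = 0.5790.

0.579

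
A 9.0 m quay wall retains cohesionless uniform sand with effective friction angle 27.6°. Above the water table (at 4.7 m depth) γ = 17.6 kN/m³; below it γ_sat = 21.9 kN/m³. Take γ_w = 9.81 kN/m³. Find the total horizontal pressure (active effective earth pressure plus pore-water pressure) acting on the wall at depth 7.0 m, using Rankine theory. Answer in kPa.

63.1 kPa

K_a = (1 − sin φ)/(1 + sin φ) = 0.3668.
γ' = 21.9 − 9.81 = 12.09 kN/m³.
Effective vertical stress at 7.0 m: σ'_v = 17.6×4.7 + 12.09×2.30 = 110.5 kPa.
σ'_h = K_a σ'_v = 0.3668 × 110.5 = 40.54 kPa; u = γ_w × 2.30 = 22.56 kPa.
Total σ_h = 40.54 + 22.56 = 63.10 kPa.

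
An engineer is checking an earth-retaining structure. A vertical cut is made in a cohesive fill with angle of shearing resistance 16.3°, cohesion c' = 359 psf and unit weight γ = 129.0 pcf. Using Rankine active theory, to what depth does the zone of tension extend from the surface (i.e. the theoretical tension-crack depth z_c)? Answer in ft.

7.43 ft

K_a = tan²(45° − 16.3°/2) = 0.5617; √K_a = 0.7495.
The active pressure is zero where K_a γ z = 2c√K_a, so z_c = 2c/(γ√K_a) = 2×359/(129.0×0.7495) = 7.427 ft.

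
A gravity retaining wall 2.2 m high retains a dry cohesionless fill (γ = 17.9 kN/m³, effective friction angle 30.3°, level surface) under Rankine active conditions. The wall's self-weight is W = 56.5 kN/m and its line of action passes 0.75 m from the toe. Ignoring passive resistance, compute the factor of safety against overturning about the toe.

K_a = tan²(45° − 30.3°/2) = 0.3293.
P_a = ½K_aγH² = 0.5×0.3293×17.9×2.2² = 14.27 kN/m, acting at H/3 = 0.7333 m above the base.
Overturning moment M_o = P_a × H/3 = 14.27 × 0.7333 = 10.46.
Resisting moment M_r = W × 0.75 = 56.5 × 0.75 = 42.38.
FS_overturning = M_r/M_o = 42.38/10.46 = 4.051.

4.05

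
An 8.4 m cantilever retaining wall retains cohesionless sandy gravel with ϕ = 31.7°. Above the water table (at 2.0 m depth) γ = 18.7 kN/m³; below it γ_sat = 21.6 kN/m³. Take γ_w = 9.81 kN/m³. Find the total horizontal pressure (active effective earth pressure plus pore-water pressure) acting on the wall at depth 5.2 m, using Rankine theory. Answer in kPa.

K_a = (1 − sin φ)/(1 + sin φ) = 0.3111.
γ' = 21.6 − 9.81 = 11.79 kN/m³.
Effective vertical stress at 5.2 m: σ'_v = 18.7×2.0 + 11.79×3.20 = 75.13 kPa.
σ'_h = K_a σ'_v = 0.3111 × 75.13 = 23.37 kPa; u = γ_w × 3.20 = 31.39 kPa.
Total σ_h = 23.37 + 31.39 = 54.76 kPa.

54.8 kPa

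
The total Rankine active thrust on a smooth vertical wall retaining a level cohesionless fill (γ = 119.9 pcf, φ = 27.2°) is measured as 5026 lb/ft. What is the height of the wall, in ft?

K_a = 0.3726. P_a = ½ K_a γ H² ⇒ H = √(2P_a/(K_a γ)).
H = √(2×5026/(0.3726×119.9)) = 15.00 ft.

15.0 ft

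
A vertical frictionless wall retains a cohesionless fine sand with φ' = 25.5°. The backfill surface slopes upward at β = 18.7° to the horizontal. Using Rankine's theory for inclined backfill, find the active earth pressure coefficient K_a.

0.506

K_a = cos β · (cos β − √(cos²β − cos²φ)) / (cos β + √(cos²β − cos²φ)).
cos β = 0.9472, cos φ = 0.9026, √(cos²β − cos²φ) = 0.2873.
K_a = 0.9472 × (0.9472 − 0.2873)/(0.9472 + 0.2873) = 0.5063.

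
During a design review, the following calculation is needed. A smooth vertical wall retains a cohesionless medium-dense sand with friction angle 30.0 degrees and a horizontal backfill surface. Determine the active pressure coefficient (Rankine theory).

K_a = (1 − sin φ)/(1 + sin φ) = (1 − sin 30.0°)/(1 + sin 30.0°) = 0.3333.

0.333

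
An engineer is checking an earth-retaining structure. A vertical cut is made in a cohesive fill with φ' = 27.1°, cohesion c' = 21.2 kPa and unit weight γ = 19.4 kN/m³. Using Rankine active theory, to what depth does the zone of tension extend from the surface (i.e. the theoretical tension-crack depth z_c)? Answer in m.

K_a = tan²(45° − 27.1°/2) = 0.3741; √K_a = 0.6116.
The active pressure is zero where K_a γ z = 2c√K_a, so z_c = 2c/(γ√K_a) = 2×21.2/(19.4×0.6116) = 3.574 m.

3.57 m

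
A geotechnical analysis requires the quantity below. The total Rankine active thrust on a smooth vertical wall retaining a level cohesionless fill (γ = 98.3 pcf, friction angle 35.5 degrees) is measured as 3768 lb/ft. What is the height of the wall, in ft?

K_a = 0.2653. P_a = ½ K_a γ H² ⇒ H = √(2P_a/(K_a γ)).
H = √(2×3768/(0.2653×98.3)) = 17.00 ft.

17.0 ft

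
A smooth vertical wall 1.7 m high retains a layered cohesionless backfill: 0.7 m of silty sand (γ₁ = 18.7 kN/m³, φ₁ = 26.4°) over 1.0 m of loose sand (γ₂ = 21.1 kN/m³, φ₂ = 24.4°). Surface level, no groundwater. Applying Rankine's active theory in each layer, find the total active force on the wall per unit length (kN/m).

11.6 kN/m

K_a1 = tan²(45°−26.4°/2) = 0.3844; K_a2 = tan²(45°−24.4°/2) = 0.4153.
Layer 1: σ at base = K_a1 γ₁ h₁ = 5.032 kPa; P₁ = ½×5.032×0.7 = 1.761.
Layer 2: σ_v at top = γ₁h₁ = 13.09; σ_h top = K_a2×13.09 = 5.437; σ_h base = K_a2×(13.09+21.1×1.0) = 14.20.
P₂ = ½(5.437+14.20)×1.0 = 9.818. Total P_a = 1.761+9.818 = 11.58 kN/m.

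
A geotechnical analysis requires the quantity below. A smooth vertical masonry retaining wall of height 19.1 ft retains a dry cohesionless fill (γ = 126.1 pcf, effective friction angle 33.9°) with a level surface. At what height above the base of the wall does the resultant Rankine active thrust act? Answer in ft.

K_a = 0.2839.
The pressure distribution is triangular, so the resultant acts at H/3 above the base = 19.1/3 = 6.367 ft.

6.37 ft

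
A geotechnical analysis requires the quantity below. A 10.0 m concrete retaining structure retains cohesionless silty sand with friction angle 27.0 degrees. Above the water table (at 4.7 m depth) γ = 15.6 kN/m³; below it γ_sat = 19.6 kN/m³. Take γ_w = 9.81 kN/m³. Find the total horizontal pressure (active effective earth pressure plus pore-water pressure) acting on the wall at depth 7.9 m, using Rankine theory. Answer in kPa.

70.7 kPa

K_a = (1 − sin φ)/(1 + sin φ) = 0.3755.
γ' = 19.6 − 9.81 = 9.790 kN/m³.
Effective vertical stress at 7.9 m: σ'_v = 15.6×4.7 + 9.790×3.20 = 104.6 kPa.
σ'_h = K_a σ'_v = 0.3755 × 104.6 = 39.30 kPa; u = γ_w × 3.20 = 31.39 kPa.
Total σ_h = 39.30 + 31.39 = 70.69 kPa.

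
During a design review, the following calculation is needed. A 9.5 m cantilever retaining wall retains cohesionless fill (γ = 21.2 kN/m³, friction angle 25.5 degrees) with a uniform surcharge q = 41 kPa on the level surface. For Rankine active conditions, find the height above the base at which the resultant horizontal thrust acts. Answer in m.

K_a = 0.3981.
Triangular part P₁ = ½K_aγH² = 380.8 at H/3 = 3.167 m; rectangular part P₂ = K_a q H = 155.1 at H/2 = 4.750 m.
ȳ = (P₁·3.167 + P₂·4.750)/(P₁+P₂) = 3.625 m.

3.62 m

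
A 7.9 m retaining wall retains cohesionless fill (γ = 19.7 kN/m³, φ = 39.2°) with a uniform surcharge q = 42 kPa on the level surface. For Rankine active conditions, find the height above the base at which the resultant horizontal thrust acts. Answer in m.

3.09 m

K_a = 0.2255.
Triangular part P₁ = ½K_aγH² = 138.6 at H/3 = 2.633 m; rectangular part P₂ = K_a q H = 74.81 at H/2 = 3.950 m.
ȳ = (P₁·2.633 + P₂·3.950)/(P₁+P₂) = 3.095 m.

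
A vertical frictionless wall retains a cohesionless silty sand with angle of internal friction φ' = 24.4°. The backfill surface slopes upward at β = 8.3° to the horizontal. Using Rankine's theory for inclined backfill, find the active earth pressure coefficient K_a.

0.433

K_a = cos β · (cos β − √(cos²β − cos²φ)) / (cos β + √(cos²β − cos²φ)).
cos β = 0.9895, cos φ = 0.9107, √(cos²β − cos²φ) = 0.3871.
K_a = 0.9895 × (0.9895 − 0.3871)/(0.9895 + 0.3871) = 0.4331.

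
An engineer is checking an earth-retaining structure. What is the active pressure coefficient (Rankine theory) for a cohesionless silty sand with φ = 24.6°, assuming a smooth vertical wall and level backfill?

0.412

K_a = tan²(45° − φ/2) = tan²(32.70°) = 0.4121.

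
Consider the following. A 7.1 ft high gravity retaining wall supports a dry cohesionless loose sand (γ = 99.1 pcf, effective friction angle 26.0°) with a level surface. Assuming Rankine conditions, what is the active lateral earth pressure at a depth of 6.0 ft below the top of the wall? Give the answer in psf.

232 psf

K_a = (1 − sin φ)/(1 + sin φ) = 0.3905.
σ_h = K_a γ z = 0.3905 × 99.1 × 6.0 = 232.2 psf.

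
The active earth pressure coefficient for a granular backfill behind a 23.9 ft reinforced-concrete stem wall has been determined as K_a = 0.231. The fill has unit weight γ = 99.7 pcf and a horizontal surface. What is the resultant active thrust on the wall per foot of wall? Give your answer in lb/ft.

P = ½ K_a γ H² = 0.5 × 0.231 × 99.7 × 23.9² = 6578 lb/ft.

6580 lb/ft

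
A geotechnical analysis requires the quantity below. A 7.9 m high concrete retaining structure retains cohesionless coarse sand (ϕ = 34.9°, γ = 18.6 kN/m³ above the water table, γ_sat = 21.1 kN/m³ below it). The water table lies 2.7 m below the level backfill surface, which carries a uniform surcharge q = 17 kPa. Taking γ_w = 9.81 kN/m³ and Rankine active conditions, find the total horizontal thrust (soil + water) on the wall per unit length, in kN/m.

K_a = tan²(45° − φ/2) = 0.2721.
γ' = 21.1 − 9.81 = 11.29 kN/m³. h₂ = H − d_w = 5.2 m.
σ'_h: at surface K_a·q = 4.626; at WT K_a(q+γd_w) = 18.29; at base K_a(q+γd_w+γ'h₂) = 34.27 kPa.
P₁ = ½(4.626+18.29)×2.7 = 30.94; P₂ = ½(18.29+34.27)×5.2 = 136.7; P_w = ½γ_w h₂² = 132.6.
Total = 30.94+136.7+132.6 = 300.2 kN/m.

300 kN/m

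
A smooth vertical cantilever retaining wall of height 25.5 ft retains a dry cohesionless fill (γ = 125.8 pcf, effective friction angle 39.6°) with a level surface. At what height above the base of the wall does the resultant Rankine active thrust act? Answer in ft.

K_a = 0.2214.
The pressure distribution is triangular, so the resultant acts at H/3 above the base = 25.5/3 = 8.500 ft.

8.50 ft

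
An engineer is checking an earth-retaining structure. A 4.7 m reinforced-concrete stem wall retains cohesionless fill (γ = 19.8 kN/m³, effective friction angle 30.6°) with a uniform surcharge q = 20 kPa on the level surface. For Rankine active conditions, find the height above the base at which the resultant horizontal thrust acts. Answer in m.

1.80 m

K_a = 0.3253.
Triangular part P₁ = ½K_aγH² = 71.15 at H/3 = 1.567 m; rectangular part P₂ = K_a q H = 30.58 at H/2 = 2.350 m.
ȳ = (P₁·1.567 + P₂·2.350)/(P₁+P₂) = 1.802 m.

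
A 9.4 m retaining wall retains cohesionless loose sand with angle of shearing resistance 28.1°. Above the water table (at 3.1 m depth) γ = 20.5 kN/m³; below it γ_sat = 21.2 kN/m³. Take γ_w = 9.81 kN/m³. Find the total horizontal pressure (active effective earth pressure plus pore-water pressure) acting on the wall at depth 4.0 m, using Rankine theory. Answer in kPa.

35.4 kPa

K_a = (1 − sin φ)/(1 + sin φ) = 0.3596.
γ' = 21.2 − 9.81 = 11.39 kN/m³.
Effective vertical stress at 4.0 m: σ'_v = 20.5×3.1 + 11.39×0.900 = 73.80 kPa.
σ'_h = K_a σ'_v = 0.3596 × 73.80 = 26.54 kPa; u = γ_w × 0.900 = 8.829 kPa.
Total σ_h = 26.54 + 8.829 = 35.37 kPa.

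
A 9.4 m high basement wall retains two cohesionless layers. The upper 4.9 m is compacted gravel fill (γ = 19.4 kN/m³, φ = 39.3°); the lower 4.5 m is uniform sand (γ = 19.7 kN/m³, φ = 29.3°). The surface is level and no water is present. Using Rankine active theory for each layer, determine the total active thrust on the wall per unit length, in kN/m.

267 kN/m

K_a1 = tan²(45°−39.3°/2) = 0.2245; K_a2 = tan²(45°−29.3°/2) = 0.3428.
Layer 1: σ at base = K_a1 γ₁ h₁ = 21.34 kPa; P₁ = ½×21.34×4.9 = 52.27.
Layer 2: σ_v at top = γ₁h₁ = 95.06; σ_h top = K_a2×95.06 = 32.59; σ_h base = K_a2×(95.06+19.7×4.5) = 62.98.
P₂ = ½(32.59+62.98)×4.5 = 215.0. Total P_a = 52.27+215.0 = 267.3 kN/m.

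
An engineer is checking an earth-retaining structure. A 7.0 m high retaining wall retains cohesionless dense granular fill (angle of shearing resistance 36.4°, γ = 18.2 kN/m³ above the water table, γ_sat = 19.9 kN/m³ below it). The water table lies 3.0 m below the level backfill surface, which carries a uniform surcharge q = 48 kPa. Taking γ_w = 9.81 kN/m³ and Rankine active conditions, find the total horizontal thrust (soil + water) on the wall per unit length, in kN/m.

K_a = tan²(45° − φ/2) = 0.2552.
γ' = 19.9 − 9.81 = 10.09 kN/m³. h₂ = H − d_w = 4.0 m.
σ'_h: at surface K_a·q = 12.25; at WT K_a(q+γd_w) = 26.18; at base K_a(q+γd_w+γ'h₂) = 36.48 kPa.
P₁ = ½(12.25+26.18)×3.0 = 57.64; P₂ = ½(26.18+36.48)×4.0 = 125.3; P_w = ½γ_w h₂² = 78.48.
Total = 57.64+125.3+78.48 = 261.4 kN/m.

261 kN/m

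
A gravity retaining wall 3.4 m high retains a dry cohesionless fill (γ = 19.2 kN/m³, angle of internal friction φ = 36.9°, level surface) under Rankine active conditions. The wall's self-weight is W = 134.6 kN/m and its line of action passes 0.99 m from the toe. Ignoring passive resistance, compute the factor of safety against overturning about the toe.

K_a = tan²(45° − 36.9°/2) = 0.2497.
P_a = ½K_aγH² = 0.5×0.2497×19.2×3.4² = 27.71 kN/m, acting at H/3 = 1.133 m above the base.
Overturning moment M_o = P_a × H/3 = 27.71 × 1.133 = 31.40.
Resisting moment M_r = W × 0.99 = 134.6 × 0.99 = 133.3.
FS_overturning = M_r/M_o = 133.3/31.40 = 4.243.

4.24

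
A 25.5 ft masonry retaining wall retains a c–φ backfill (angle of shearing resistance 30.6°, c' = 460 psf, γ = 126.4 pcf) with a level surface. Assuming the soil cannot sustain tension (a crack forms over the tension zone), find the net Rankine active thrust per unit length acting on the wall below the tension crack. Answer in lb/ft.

K_a = 0.3253; √K_a = 0.5704.
Tension-crack depth z_c = 2c/(γ√K_a) = 2×460/(126.4×0.5704) = 12.76 ft.
σ_a at base = K_a γ H − 2c√K_a = 0.3253×126.4×25.5 − 2×460×0.5704 = 523.9 psf.
P_a = ½ × 523.9 × (H − z_c) = 0.5×523.9×12.74 = 3337 lb/ft.

3340 lb/ft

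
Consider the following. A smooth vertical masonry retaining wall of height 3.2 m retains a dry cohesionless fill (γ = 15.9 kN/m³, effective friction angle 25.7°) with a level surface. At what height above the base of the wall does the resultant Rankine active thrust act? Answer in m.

K_a = 0.3950.
The pressure distribution is triangular, so the resultant acts at H/3 above the base = 3.2/3 = 1.067 m.

1.07 m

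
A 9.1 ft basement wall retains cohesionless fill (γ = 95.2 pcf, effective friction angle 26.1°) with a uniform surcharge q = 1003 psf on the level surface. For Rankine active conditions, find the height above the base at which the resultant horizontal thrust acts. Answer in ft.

4.09 ft

K_a = 0.3889.
Triangular part P₁ = ½K_aγH² = 1533 at H/3 = 3.033 ft; rectangular part P₂ = K_a q H = 3550 at H/2 = 4.550 ft.
ȳ = (P₁·3.033 + P₂·4.550)/(P₁+P₂) = 4.093 ft.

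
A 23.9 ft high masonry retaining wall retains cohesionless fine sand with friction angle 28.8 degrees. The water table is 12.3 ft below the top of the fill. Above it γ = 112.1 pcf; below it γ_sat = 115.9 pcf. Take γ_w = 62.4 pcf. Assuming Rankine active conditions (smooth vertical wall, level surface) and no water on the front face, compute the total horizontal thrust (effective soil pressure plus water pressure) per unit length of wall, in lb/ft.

K_a = tan²(45° − φ/2) = 0.3498.
γ' = 115.9 − 62.4 = 53.50 pcf. Depth below WT = 11.6 ft.
σ'_h at WT = K_a γ d_w = 482.2 psf; at base = 482.2 + K_a γ' × 11.6 = 699.3 psf.
P₁ (0–12.3 ft) = ½×482.2×12.3 = 2966. P₂ (12.3–23.9 ft) = ½(482.2+699.3)×11.6 = 6853.
P_w = ½ γ_w h₂² = 0.5×62.4×11.6² = 4198. Total = 2966+6853+4198 = 14020 lb/ft.

14000 lb/ft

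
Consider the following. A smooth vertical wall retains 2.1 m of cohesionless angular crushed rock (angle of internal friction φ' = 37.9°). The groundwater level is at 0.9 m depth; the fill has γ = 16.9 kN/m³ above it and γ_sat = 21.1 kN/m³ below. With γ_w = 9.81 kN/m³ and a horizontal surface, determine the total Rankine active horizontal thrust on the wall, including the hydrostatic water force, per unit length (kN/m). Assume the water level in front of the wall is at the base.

15.0 kN/m

K_a = tan²(45° − φ/2) = 0.2389.
γ' = 21.1 − 9.81 = 11.29 kN/m³. Depth below WT = 1.2 m.
σ'_h at WT = K_a γ d_w = 3.634 kPa; at base = 3.634 + K_a γ' × 1.2 = 6.871 kPa.
P₁ (0–0.9 m) = ½×3.634×0.9 = 1.635. P₂ (0.9–2.1 m) = ½(3.634+6.871)×1.2 = 6.303.
P_w = ½ γ_w h₂² = 0.5×9.81×1.2² = 7.063. Total = 1.635+6.303+7.063 = 15.00 kN/m.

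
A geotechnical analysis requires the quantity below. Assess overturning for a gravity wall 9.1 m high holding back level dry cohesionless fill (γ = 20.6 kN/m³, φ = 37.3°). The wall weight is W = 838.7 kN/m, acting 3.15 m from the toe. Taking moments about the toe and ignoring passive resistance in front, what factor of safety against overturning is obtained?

4.16

K_a = tan²(45° − 37.3°/2) = 0.2453.
P_a = ½K_aγH² = 0.5×0.2453×20.6×9.1² = 209.3 kN/m, acting at H/3 = 3.033 m above the base.
Overturning moment M_o = P_a × H/3 = 209.3 × 3.033 = 634.8.
Resisting moment M_r = W × 3.15 = 838.7 × 3.15 = 2642.
FS_overturning = M_r/M_o = 2642/634.8 = 4.162.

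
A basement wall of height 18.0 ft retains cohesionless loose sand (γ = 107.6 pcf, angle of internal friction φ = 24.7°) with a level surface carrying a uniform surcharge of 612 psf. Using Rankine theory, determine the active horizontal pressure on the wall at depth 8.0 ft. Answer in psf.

605 psf

K_a = (1 − sin φ)/(1 + sin φ) = 0.4106.
σ_v = γz + q = 107.6 × 8.0 + 612 = 1473 psf.
σ_h = K_a σ_v = 0.4106 × 1473 = 604.7 psf.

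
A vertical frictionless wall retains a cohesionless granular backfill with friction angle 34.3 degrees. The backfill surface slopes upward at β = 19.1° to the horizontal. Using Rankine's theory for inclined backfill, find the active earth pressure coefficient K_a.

0.327

K_a = cos β · (cos β − √(cos²β − cos²φ)) / (cos β + √(cos²β − cos²φ)).
cos β = 0.9449, cos φ = 0.8261, √(cos²β − cos²φ) = 0.4588.
K_a = 0.9449 × (0.9449 − 0.4588)/(0.9449 + 0.4588) = 0.3273.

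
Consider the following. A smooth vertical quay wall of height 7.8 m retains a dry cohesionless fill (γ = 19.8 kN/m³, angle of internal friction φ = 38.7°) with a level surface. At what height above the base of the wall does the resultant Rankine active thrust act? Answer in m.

2.60 m

K_a = 0.2306.
The pressure distribution is triangular, so the resultant acts at H/3 above the base = 7.8/3 = 2.600 m.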